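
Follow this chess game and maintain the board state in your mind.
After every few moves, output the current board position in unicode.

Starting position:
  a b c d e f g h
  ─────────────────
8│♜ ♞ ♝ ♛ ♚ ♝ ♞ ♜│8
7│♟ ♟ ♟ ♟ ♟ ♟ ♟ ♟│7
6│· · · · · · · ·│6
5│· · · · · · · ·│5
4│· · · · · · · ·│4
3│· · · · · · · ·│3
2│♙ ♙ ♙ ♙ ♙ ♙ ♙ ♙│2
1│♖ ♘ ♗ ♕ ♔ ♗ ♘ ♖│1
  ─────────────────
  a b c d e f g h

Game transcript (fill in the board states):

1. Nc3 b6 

  a b c d e f g h
  ─────────────────
8│♜ ♞ ♝ ♛ ♚ ♝ ♞ ♜│8
7│♟ · ♟ ♟ ♟ ♟ ♟ ♟│7
6│· ♟ · · · · · ·│6
5│· · · · · · · ·│5
4│· · · · · · · ·│4
3│· · ♘ · · · · ·│3
2│♙ ♙ ♙ ♙ ♙ ♙ ♙ ♙│2
1│♖ · ♗ ♕ ♔ ♗ ♘ ♖│1
  ─────────────────
  a b c d e f g h

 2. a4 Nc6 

  a b c d e f g h
  ─────────────────
8│♜ · ♝ ♛ ♚ ♝ ♞ ♜│8
7│♟ · ♟ ♟ ♟ ♟ ♟ ♟│7
6│· ♟ ♞ · · · · ·│6
5│· · · · · · · ·│5
4│♙ · · · · · · ·│4
3│· · ♘ · · · · ·│3
2│· ♙ ♙ ♙ ♙ ♙ ♙ ♙│2
1│♖ · ♗ ♕ ♔ ♗ ♘ ♖│1
  ─────────────────
  a b c d e f g h

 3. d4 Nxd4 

  a b c d e f g h
  ─────────────────
8│♜ · ♝ ♛ ♚ ♝ ♞ ♜│8
7│♟ · ♟ ♟ ♟ ♟ ♟ ♟│7
6│· ♟ · · · · · ·│6
5│· · · · · · · ·│5
4│♙ · · ♞ · · · ·│4
3│· · ♘ · · · · ·│3
2│· ♙ ♙ · ♙ ♙ ♙ ♙│2
1│♖ · ♗ ♕ ♔ ♗ ♘ ♖│1
  ─────────────────
  a b c d e f g h

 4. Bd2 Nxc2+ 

  a b c d e f g h
  ─────────────────
8│♜ · ♝ ♛ ♚ ♝ ♞ ♜│8
7│♟ · ♟ ♟ ♟ ♟ ♟ ♟│7
6│· ♟ · · · · · ·│6
5│· · · · · · · ·│5
4│♙ · · · · · · ·│4
3│· · ♘ · · · · ·│3
2│· ♙ ♞ ♗ ♙ ♙ ♙ ♙│2
1│♖ · · ♕ ♔ ♗ ♘ ♖│1
  ─────────────────
  a b c d e f g h

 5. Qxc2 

  a b c d e f g h
  ─────────────────
8│♜ · ♝ ♛ ♚ ♝ ♞ ♜│8
7│♟ · ♟ ♟ ♟ ♟ ♟ ♟│7
6│· ♟ · · · · · ·│6
5│· · · · · · · ·│5
4│♙ · · · · · · ·│4
3│· · ♘ · · · · ·│3
2│· ♙ ♕ ♗ ♙ ♙ ♙ ♙│2
1│♖ · · · ♔ ♗ ♘ ♖│1
  ─────────────────
  a b c d e f g h


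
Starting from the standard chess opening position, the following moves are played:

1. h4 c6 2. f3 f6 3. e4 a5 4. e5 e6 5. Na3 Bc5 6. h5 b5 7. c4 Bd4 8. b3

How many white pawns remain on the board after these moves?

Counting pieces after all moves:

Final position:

  a b c d e f g h
  ─────────────────
8│♜ ♞ ♝ ♛ ♚ · ♞ ♜│8
7│· · · ♟ · · ♟ ♟│7
6│· · ♟ · ♟ ♟ · ·│6
5│♟ ♟ · · ♙ · · ♙│5
4│· · ♙ ♝ · · · ·│4
3│♘ ♙ · · · ♙ · ·│3
2│♙ · · ♙ · · ♙ ·│2
1│♖ · ♗ ♕ ♔ ♗ ♘ ♖│1
  ─────────────────
  a b c d e f g h


8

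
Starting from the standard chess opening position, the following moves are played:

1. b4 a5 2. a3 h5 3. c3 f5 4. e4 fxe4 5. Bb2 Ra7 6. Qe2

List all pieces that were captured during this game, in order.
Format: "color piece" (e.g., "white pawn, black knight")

Tracking captures:
  fxe4: captured white pawn

white pawn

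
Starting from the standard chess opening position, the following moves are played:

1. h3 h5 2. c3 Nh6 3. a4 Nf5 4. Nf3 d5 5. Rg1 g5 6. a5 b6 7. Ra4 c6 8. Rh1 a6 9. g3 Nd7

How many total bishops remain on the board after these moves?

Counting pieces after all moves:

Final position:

  a b c d e f g h
  ─────────────────
8│♜ · ♝ ♛ ♚ ♝ · ♜│8
7│· · · ♞ ♟ ♟ · ·│7
6│♟ ♟ ♟ · · · · ·│6
5│♙ · · ♟ · ♞ ♟ ♟│5
4│♖ · · · · · · ·│4
3│· · ♙ · · ♘ ♙ ♙│3
2│· ♙ · ♙ ♙ ♙ · ·│2
1│· ♘ ♗ ♕ ♔ ♗ · ♖│1
  ─────────────────
  a b c d e f g h


4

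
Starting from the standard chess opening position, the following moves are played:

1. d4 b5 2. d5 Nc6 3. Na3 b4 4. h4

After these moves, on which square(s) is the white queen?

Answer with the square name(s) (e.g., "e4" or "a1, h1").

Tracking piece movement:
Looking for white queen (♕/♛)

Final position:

  a b c d e f g h
  ─────────────────
8│♜ · ♝ ♛ ♚ ♝ ♞ ♜│8
7│♟ · ♟ ♟ ♟ ♟ ♟ ♟│7
6│· · ♞ · · · · ·│6
5│· · · ♙ · · · ·│5
4│· ♟ · · · · · ♙│4
3│♘ · · · · · · ·│3
2│♙ ♙ ♙ · ♙ ♙ ♙ ·│2
1│♖ · ♗ ♕ ♔ ♗ ♘ ♖│1
  ─────────────────
  a b c d e f g h


d1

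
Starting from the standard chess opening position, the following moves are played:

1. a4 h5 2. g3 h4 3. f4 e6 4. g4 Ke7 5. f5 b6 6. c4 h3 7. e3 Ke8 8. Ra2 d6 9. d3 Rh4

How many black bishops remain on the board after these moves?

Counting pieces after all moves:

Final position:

  a b c d e f g h
  ─────────────────
8│♜ ♞ ♝ ♛ ♚ ♝ ♞ ·│8
7│♟ · ♟ · · ♟ ♟ ·│7
6│· ♟ · ♟ ♟ · · ·│6
5│· · · · · ♙ · ·│5
4│♙ · ♙ · · · ♙ ♜│4
3│· · · ♙ ♙ · · ♟│3
2│♖ ♙ · · · · · ♙│2
1│· ♘ ♗ ♕ ♔ ♗ ♘ ♖│1
  ─────────────────
  a b c d e f g h


2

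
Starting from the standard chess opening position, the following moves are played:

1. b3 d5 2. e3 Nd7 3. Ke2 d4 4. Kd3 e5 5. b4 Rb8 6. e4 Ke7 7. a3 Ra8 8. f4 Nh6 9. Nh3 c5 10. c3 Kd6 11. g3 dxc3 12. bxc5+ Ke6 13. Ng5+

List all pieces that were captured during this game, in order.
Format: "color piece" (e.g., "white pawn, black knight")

Tracking captures:
  dxc3: captured white pawn
  bxc5+: captured black pawn

white pawn, black pawn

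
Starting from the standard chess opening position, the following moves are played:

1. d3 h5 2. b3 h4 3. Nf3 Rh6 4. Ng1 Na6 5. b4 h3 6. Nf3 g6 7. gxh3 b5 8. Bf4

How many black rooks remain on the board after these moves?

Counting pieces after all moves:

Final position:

  a b c d e f g h
  ─────────────────
8│♜ · ♝ ♛ ♚ ♝ ♞ ·│8
7│♟ · ♟ ♟ ♟ ♟ · ·│7
6│♞ · · · · · ♟ ♜│6
5│· ♟ · · · · · ·│5
4│· ♙ · · · ♗ · ·│4
3│· · · ♙ · ♘ · ♙│3
2│♙ · ♙ · ♙ ♙ · ♙│2
1│♖ ♘ · ♕ ♔ ♗ · ♖│1
  ─────────────────
  a b c d e f g h


2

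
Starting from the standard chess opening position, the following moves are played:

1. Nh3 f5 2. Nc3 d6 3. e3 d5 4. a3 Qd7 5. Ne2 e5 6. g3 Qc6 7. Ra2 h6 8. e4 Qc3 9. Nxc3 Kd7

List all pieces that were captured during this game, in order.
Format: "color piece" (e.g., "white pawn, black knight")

Tracking captures:
  Nxc3: captured black queen

black queen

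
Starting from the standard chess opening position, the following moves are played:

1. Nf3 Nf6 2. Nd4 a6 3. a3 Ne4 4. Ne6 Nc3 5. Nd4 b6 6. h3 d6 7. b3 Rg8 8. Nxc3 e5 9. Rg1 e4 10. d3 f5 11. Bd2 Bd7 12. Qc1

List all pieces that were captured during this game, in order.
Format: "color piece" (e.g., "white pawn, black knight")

Tracking captures:
  Nxc3: captured black knight

black knight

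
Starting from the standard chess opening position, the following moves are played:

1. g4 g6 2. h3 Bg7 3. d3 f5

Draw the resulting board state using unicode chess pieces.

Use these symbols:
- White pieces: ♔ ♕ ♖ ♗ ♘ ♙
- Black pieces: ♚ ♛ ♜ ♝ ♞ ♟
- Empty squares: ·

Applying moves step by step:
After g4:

♜ ♞ ♝ ♛ ♚ ♝ ♞ ♜
♟ ♟ ♟ ♟ ♟ ♟ ♟ ♟
· · · · · · · ·
· · · · · · · ·
· · · · · · ♙ ·
· · · · · · · ·
♙ ♙ ♙ ♙ ♙ ♙ · ♙
♖ ♘ ♗ ♕ ♔ ♗ ♘ ♖


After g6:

♜ ♞ ♝ ♛ ♚ ♝ ♞ ♜
♟ ♟ ♟ ♟ ♟ ♟ · ♟
· · · · · · ♟ ·
· · · · · · · ·
· · · · · · ♙ ·
· · · · · · · ·
♙ ♙ ♙ ♙ ♙ ♙ · ♙
♖ ♘ ♗ ♕ ♔ ♗ ♘ ♖


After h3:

♜ ♞ ♝ ♛ ♚ ♝ ♞ ♜
♟ ♟ ♟ ♟ ♟ ♟ · ♟
· · · · · · ♟ ·
· · · · · · · ·
· · · · · · ♙ ·
· · · · · · · ♙
♙ ♙ ♙ ♙ ♙ ♙ · ·
♖ ♘ ♗ ♕ ♔ ♗ ♘ ♖


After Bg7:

♜ ♞ ♝ ♛ ♚ · ♞ ♜
♟ ♟ ♟ ♟ ♟ ♟ ♝ ♟
· · · · · · ♟ ·
· · · · · · · ·
· · · · · · ♙ ·
· · · · · · · ♙
♙ ♙ ♙ ♙ ♙ ♙ · ·
♖ ♘ ♗ ♕ ♔ ♗ ♘ ♖


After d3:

♜ ♞ ♝ ♛ ♚ · ♞ ♜
♟ ♟ ♟ ♟ ♟ ♟ ♝ ♟
· · · · · · ♟ ·
· · · · · · · ·
· · · · · · ♙ ·
· · · ♙ · · · ♙
♙ ♙ ♙ · ♙ ♙ · ·
♖ ♘ ♗ ♕ ♔ ♗ ♘ ♖


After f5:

♜ ♞ ♝ ♛ ♚ · ♞ ♜
♟ ♟ ♟ ♟ ♟ · ♝ ♟
· · · · · · ♟ ·
· · · · · ♟ · ·
· · · · · · ♙ ·
· · · ♙ · · · ♙
♙ ♙ ♙ · ♙ ♙ · ·
♖ ♘ ♗ ♕ ♔ ♗ ♘ ♖



  a b c d e f g h
  ─────────────────
8│♜ ♞ ♝ ♛ ♚ · ♞ ♜│8
7│♟ ♟ ♟ ♟ ♟ · ♝ ♟│7
6│· · · · · · ♟ ·│6
5│· · · · · ♟ · ·│5
4│· · · · · · ♙ ·│4
3│· · · ♙ · · · ♙│3
2│♙ ♙ ♙ · ♙ ♙ · ·│2
1│♖ ♘ ♗ ♕ ♔ ♗ ♘ ♖│1
  ─────────────────
  a b c d e f g h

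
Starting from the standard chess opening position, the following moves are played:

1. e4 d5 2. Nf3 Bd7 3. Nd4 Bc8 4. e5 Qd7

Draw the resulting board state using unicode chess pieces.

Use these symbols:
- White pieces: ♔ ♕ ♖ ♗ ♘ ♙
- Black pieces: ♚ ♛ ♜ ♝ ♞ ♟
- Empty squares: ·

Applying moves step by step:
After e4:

♜ ♞ ♝ ♛ ♚ ♝ ♞ ♜
♟ ♟ ♟ ♟ ♟ ♟ ♟ ♟
· · · · · · · ·
· · · · · · · ·
· · · · ♙ · · ·
· · · · · · · ·
♙ ♙ ♙ ♙ · ♙ ♙ ♙
♖ ♘ ♗ ♕ ♔ ♗ ♘ ♖


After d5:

♜ ♞ ♝ ♛ ♚ ♝ ♞ ♜
♟ ♟ ♟ · ♟ ♟ ♟ ♟
· · · · · · · ·
· · · ♟ · · · ·
· · · · ♙ · · ·
· · · · · · · ·
♙ ♙ ♙ ♙ · ♙ ♙ ♙
♖ ♘ ♗ ♕ ♔ ♗ ♘ ♖


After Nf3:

♜ ♞ ♝ ♛ ♚ ♝ ♞ ♜
♟ ♟ ♟ · ♟ ♟ ♟ ♟
· · · · · · · ·
· · · ♟ · · · ·
· · · · ♙ · · ·
· · · · · ♘ · ·
♙ ♙ ♙ ♙ · ♙ ♙ ♙
♖ ♘ ♗ ♕ ♔ ♗ · ♖


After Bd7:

♜ ♞ · ♛ ♚ ♝ ♞ ♜
♟ ♟ ♟ ♝ ♟ ♟ ♟ ♟
· · · · · · · ·
· · · ♟ · · · ·
· · · · ♙ · · ·
· · · · · ♘ · ·
♙ ♙ ♙ ♙ · ♙ ♙ ♙
♖ ♘ ♗ ♕ ♔ ♗ · ♖


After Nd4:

♜ ♞ · ♛ ♚ ♝ ♞ ♜
♟ ♟ ♟ ♝ ♟ ♟ ♟ ♟
· · · · · · · ·
· · · ♟ · · · ·
· · · ♘ ♙ · · ·
· · · · · · · ·
♙ ♙ ♙ ♙ · ♙ ♙ ♙
♖ ♘ ♗ ♕ ♔ ♗ · ♖


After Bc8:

♜ ♞ ♝ ♛ ♚ ♝ ♞ ♜
♟ ♟ ♟ · ♟ ♟ ♟ ♟
· · · · · · · ·
· · · ♟ · · · ·
· · · ♘ ♙ · · ·
· · · · · · · ·
♙ ♙ ♙ ♙ · ♙ ♙ ♙
♖ ♘ ♗ ♕ ♔ ♗ · ♖


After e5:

♜ ♞ ♝ ♛ ♚ ♝ ♞ ♜
♟ ♟ ♟ · ♟ ♟ ♟ ♟
· · · · · · · ·
· · · ♟ ♙ · · ·
· · · ♘ · · · ·
· · · · · · · ·
♙ ♙ ♙ ♙ · ♙ ♙ ♙
♖ ♘ ♗ ♕ ♔ ♗ · ♖


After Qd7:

♜ ♞ ♝ · ♚ ♝ ♞ ♜
♟ ♟ ♟ ♛ ♟ ♟ ♟ ♟
· · · · · · · ·
· · · ♟ ♙ · · ·
· · · ♘ · · · ·
· · · · · · · ·
♙ ♙ ♙ ♙ · ♙ ♙ ♙
♖ ♘ ♗ ♕ ♔ ♗ · ♖



  a b c d e f g h
  ─────────────────
8│♜ ♞ ♝ · ♚ ♝ ♞ ♜│8
7│♟ ♟ ♟ ♛ ♟ ♟ ♟ ♟│7
6│· · · · · · · ·│6
5│· · · ♟ ♙ · · ·│5
4│· · · ♘ · · · ·│4
3│· · · · · · · ·│3
2│♙ ♙ ♙ ♙ · ♙ ♙ ♙│2
1│♖ ♘ ♗ ♕ ♔ ♗ · ♖│1
  ─────────────────
  a b c d e f g h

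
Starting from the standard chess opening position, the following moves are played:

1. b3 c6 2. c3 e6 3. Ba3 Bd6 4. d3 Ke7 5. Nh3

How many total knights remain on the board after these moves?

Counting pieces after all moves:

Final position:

  a b c d e f g h
  ─────────────────
8│♜ ♞ ♝ ♛ · · ♞ ♜│8
7│♟ ♟ · ♟ ♚ ♟ ♟ ♟│7
6│· · ♟ ♝ ♟ · · ·│6
5│· · · · · · · ·│5
4│· · · · · · · ·│4
3│♗ ♙ ♙ ♙ · · · ♘│3
2│♙ · · · ♙ ♙ ♙ ♙│2
1│♖ ♘ · ♕ ♔ ♗ · ♖│1
  ─────────────────
  a b c d e f g h


4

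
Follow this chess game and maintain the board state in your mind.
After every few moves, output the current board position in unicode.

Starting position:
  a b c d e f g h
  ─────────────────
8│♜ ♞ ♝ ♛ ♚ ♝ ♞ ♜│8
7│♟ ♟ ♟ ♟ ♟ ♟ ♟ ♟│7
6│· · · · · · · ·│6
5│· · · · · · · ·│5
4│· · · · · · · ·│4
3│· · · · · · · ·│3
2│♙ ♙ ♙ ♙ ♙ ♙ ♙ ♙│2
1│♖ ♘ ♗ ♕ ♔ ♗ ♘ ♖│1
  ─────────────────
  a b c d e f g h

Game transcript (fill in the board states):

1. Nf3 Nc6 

  a b c d e f g h
  ─────────────────
8│♜ · ♝ ♛ ♚ ♝ ♞ ♜│8
7│♟ ♟ ♟ ♟ ♟ ♟ ♟ ♟│7
6│· · ♞ · · · · ·│6
5│· · · · · · · ·│5
4│· · · · · · · ·│4
3│· · · · · ♘ · ·│3
2│♙ ♙ ♙ ♙ ♙ ♙ ♙ ♙│2
1│♖ ♘ ♗ ♕ ♔ ♗ · ♖│1
  ─────────────────
  a b c d e f g h

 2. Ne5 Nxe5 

  a b c d e f g h
  ─────────────────
8│♜ · ♝ ♛ ♚ ♝ ♞ ♜│8
7│♟ ♟ ♟ ♟ ♟ ♟ ♟ ♟│7
6│· · · · · · · ·│6
5│· · · · ♞ · · ·│5
4│· · · · · · · ·│4
3│· · · · · · · ·│3
2│♙ ♙ ♙ ♙ ♙ ♙ ♙ ♙│2
1│♖ ♘ ♗ ♕ ♔ ♗ · ♖│1
  ─────────────────
  a b c d e f g h

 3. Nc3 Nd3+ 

  a b c d e f g h
  ─────────────────
8│♜ · ♝ ♛ ♚ ♝ ♞ ♜│8
7│♟ ♟ ♟ ♟ ♟ ♟ ♟ ♟│7
6│· · · · · · · ·│6
5│· · · · · · · ·│5
4│· · · · · · · ·│4
3│· · ♘ ♞ · · · ·│3
2│♙ ♙ ♙ ♙ ♙ ♙ ♙ ♙│2
1│♖ · ♗ ♕ ♔ ♗ · ♖│1
  ─────────────────
  a b c d e f g h



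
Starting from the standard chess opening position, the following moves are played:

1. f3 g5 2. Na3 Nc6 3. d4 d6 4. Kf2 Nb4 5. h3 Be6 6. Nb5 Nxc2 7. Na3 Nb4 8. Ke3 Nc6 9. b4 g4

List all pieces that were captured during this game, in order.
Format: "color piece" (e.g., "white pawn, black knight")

Tracking captures:
  Nxc2: captured white pawn

white pawn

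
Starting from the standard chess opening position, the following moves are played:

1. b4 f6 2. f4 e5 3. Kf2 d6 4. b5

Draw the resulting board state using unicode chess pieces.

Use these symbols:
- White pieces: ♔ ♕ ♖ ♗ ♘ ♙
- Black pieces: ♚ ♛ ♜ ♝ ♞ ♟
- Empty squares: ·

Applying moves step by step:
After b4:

♜ ♞ ♝ ♛ ♚ ♝ ♞ ♜
♟ ♟ ♟ ♟ ♟ ♟ ♟ ♟
· · · · · · · ·
· · · · · · · ·
· ♙ · · · · · ·
· · · · · · · ·
♙ · ♙ ♙ ♙ ♙ ♙ ♙
♖ ♘ ♗ ♕ ♔ ♗ ♘ ♖


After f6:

♜ ♞ ♝ ♛ ♚ ♝ ♞ ♜
♟ ♟ ♟ ♟ ♟ · ♟ ♟
· · · · · ♟ · ·
· · · · · · · ·
· ♙ · · · · · ·
· · · · · · · ·
♙ · ♙ ♙ ♙ ♙ ♙ ♙
♖ ♘ ♗ ♕ ♔ ♗ ♘ ♖


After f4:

♜ ♞ ♝ ♛ ♚ ♝ ♞ ♜
♟ ♟ ♟ ♟ ♟ · ♟ ♟
· · · · · ♟ · ·
· · · · · · · ·
· ♙ · · · ♙ · ·
· · · · · · · ·
♙ · ♙ ♙ ♙ · ♙ ♙
♖ ♘ ♗ ♕ ♔ ♗ ♘ ♖


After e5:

♜ ♞ ♝ ♛ ♚ ♝ ♞ ♜
♟ ♟ ♟ ♟ · · ♟ ♟
· · · · · ♟ · ·
· · · · ♟ · · ·
· ♙ · · · ♙ · ·
· · · · · · · ·
♙ · ♙ ♙ ♙ · ♙ ♙
♖ ♘ ♗ ♕ ♔ ♗ ♘ ♖


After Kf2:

♜ ♞ ♝ ♛ ♚ ♝ ♞ ♜
♟ ♟ ♟ ♟ · · ♟ ♟
· · · · · ♟ · ·
· · · · ♟ · · ·
· ♙ · · · ♙ · ·
· · · · · · · ·
♙ · ♙ ♙ ♙ ♔ ♙ ♙
♖ ♘ ♗ ♕ · ♗ ♘ ♖


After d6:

♜ ♞ ♝ ♛ ♚ ♝ ♞ ♜
♟ ♟ ♟ · · · ♟ ♟
· · · ♟ · ♟ · ·
· · · · ♟ · · ·
· ♙ · · · ♙ · ·
· · · · · · · ·
♙ · ♙ ♙ ♙ ♔ ♙ ♙
♖ ♘ ♗ ♕ · ♗ ♘ ♖


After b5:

♜ ♞ ♝ ♛ ♚ ♝ ♞ ♜
♟ ♟ ♟ · · · ♟ ♟
· · · ♟ · ♟ · ·
· ♙ · · ♟ · · ·
· · · · · ♙ · ·
· · · · · · · ·
♙ · ♙ ♙ ♙ ♔ ♙ ♙
♖ ♘ ♗ ♕ · ♗ ♘ ♖



  a b c d e f g h
  ─────────────────
8│♜ ♞ ♝ ♛ ♚ ♝ ♞ ♜│8
7│♟ ♟ ♟ · · · ♟ ♟│7
6│· · · ♟ · ♟ · ·│6
5│· ♙ · · ♟ · · ·│5
4│· · · · · ♙ · ·│4
3│· · · · · · · ·│3
2│♙ · ♙ ♙ ♙ ♔ ♙ ♙│2
1│♖ ♘ ♗ ♕ · ♗ ♘ ♖│1
  ─────────────────
  a b c d e f g h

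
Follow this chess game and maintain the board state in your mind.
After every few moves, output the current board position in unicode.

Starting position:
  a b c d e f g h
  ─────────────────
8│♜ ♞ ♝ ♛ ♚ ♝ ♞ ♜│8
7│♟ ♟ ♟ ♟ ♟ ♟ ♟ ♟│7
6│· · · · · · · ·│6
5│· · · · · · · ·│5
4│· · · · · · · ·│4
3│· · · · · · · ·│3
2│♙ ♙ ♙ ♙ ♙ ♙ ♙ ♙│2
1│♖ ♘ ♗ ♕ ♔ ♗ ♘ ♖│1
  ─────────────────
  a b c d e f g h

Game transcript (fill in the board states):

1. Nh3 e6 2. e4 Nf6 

  a b c d e f g h
  ─────────────────
8│♜ ♞ ♝ ♛ ♚ ♝ · ♜│8
7│♟ ♟ ♟ ♟ · ♟ ♟ ♟│7
6│· · · · ♟ ♞ · ·│6
5│· · · · · · · ·│5
4│· · · · ♙ · · ·│4
3│· · · · · · · ♘│3
2│♙ ♙ ♙ ♙ · ♙ ♙ ♙│2
1│♖ ♘ ♗ ♕ ♔ ♗ · ♖│1
  ─────────────────
  a b c d e f g h

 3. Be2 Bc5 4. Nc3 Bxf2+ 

  a b c d e f g h
  ─────────────────
8│♜ ♞ ♝ ♛ ♚ · · ♜│8
7│♟ ♟ ♟ ♟ · ♟ ♟ ♟│7
6│· · · · ♟ ♞ · ·│6
5│· · · · · · · ·│5
4│· · · · ♙ · · ·│4
3│· · ♘ · · · · ♘│3
2│♙ ♙ ♙ ♙ ♗ ♝ ♙ ♙│2
1│♖ · ♗ ♕ ♔ · · ♖│1
  ─────────────────
  a b c d e f g h

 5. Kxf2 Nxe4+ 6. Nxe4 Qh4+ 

  a b c d e f g h
  ─────────────────
8│♜ ♞ ♝ · ♚ · · ♜│8
7│♟ ♟ ♟ ♟ · ♟ ♟ ♟│7
6│· · · · ♟ · · ·│6
5│· · · · · · · ·│5
4│· · · · ♘ · · ♛│4
3│· · · · · · · ♘│3
2│♙ ♙ ♙ ♙ ♗ ♔ ♙ ♙│2
1│♖ · ♗ ♕ · · · ♖│1
  ─────────────────
  a b c d e f g h

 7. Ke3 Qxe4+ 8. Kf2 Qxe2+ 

  a b c d e f g h
  ─────────────────
8│♜ ♞ ♝ · ♚ · · ♜│8
7│♟ ♟ ♟ ♟ · ♟ ♟ ♟│7
6│· · · · ♟ · · ·│6
5│· · · · · · · ·│5
4│· · · · · · · ·│4
3│· · · · · · · ♘│3
2│♙ ♙ ♙ ♙ ♛ ♔ ♙ ♙│2
1│♖ · ♗ ♕ · · · ♖│1
  ─────────────────
  a b c d e f g h

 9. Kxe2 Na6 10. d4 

  a b c d e f g h
  ─────────────────
8│♜ · ♝ · ♚ · · ♜│8
7│♟ ♟ ♟ ♟ · ♟ ♟ ♟│7
6│♞ · · · ♟ · · ·│6
5│· · · · · · · ·│5
4│· · · ♙ · · · ·│4
3│· · · · · · · ♘│3
2│♙ ♙ ♙ · ♔ · ♙ ♙│2
1│♖ · ♗ ♕ · · · ♖│1
  ─────────────────
  a b c d e f g h


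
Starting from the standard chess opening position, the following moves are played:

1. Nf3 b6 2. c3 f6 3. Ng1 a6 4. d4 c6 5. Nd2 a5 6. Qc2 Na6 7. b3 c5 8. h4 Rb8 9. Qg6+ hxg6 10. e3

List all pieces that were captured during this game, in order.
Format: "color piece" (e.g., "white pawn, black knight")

Tracking captures:
  hxg6: captured white queen

white queen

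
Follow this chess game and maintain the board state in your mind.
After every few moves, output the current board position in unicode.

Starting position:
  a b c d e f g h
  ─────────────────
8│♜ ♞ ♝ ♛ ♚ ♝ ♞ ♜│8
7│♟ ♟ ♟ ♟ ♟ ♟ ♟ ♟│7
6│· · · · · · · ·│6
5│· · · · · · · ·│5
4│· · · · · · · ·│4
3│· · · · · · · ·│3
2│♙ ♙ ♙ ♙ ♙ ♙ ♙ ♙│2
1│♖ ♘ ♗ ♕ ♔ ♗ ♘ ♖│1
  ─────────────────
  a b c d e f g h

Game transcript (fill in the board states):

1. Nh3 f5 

  a b c d e f g h
  ─────────────────
8│♜ ♞ ♝ ♛ ♚ ♝ ♞ ♜│8
7│♟ ♟ ♟ ♟ ♟ · ♟ ♟│7
6│· · · · · · · ·│6
5│· · · · · ♟ · ·│5
4│· · · · · · · ·│4
3│· · · · · · · ♘│3
2│♙ ♙ ♙ ♙ ♙ ♙ ♙ ♙│2
1│♖ ♘ ♗ ♕ ♔ ♗ · ♖│1
  ─────────────────
  a b c d e f g h

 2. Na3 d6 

  a b c d e f g h
  ─────────────────
8│♜ ♞ ♝ ♛ ♚ ♝ ♞ ♜│8
7│♟ ♟ ♟ · ♟ · ♟ ♟│7
6│· · · ♟ · · · ·│6
5│· · · · · ♟ · ·│5
4│· · · · · · · ·│4
3│♘ · · · · · · ♘│3
2│♙ ♙ ♙ ♙ ♙ ♙ ♙ ♙│2
1│♖ · ♗ ♕ ♔ ♗ · ♖│1
  ─────────────────
  a b c d e f g h

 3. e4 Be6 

  a b c d e f g h
  ─────────────────
8│♜ ♞ · ♛ ♚ ♝ ♞ ♜│8
7│♟ ♟ ♟ · ♟ · ♟ ♟│7
6│· · · ♟ ♝ · · ·│6
5│· · · · · ♟ · ·│5
4│· · · · ♙ · · ·│4
3│♘ · · · · · · ♘│3
2│♙ ♙ ♙ ♙ · ♙ ♙ ♙│2
1│♖ · ♗ ♕ ♔ ♗ · ♖│1
  ─────────────────
  a b c d e f g h

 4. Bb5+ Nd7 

  a b c d e f g h
  ─────────────────
8│♜ · · ♛ ♚ ♝ ♞ ♜│8
7│♟ ♟ ♟ ♞ ♟ · ♟ ♟│7
6│· · · ♟ ♝ · · ·│6
5│· ♗ · · · ♟ · ·│5
4│· · · · ♙ · · ·│4
3│♘ · · · · · · ♘│3
2│♙ ♙ ♙ ♙ · ♙ ♙ ♙│2
1│♖ · ♗ ♕ ♔ · · ♖│1
  ─────────────────
  a b c d e f g h



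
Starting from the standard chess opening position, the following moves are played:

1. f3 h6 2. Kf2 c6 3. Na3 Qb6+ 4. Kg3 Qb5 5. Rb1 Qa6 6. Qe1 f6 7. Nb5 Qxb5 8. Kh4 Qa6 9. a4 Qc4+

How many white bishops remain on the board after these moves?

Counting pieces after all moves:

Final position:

  a b c d e f g h
  ─────────────────
8│♜ ♞ ♝ · ♚ ♝ ♞ ♜│8
7│♟ ♟ · ♟ ♟ · ♟ ·│7
6│· · ♟ · · ♟ · ♟│6
5│· · · · · · · ·│5
4│♙ · ♛ · · · · ♔│4
3│· · · · · ♙ · ·│3
2│· ♙ ♙ ♙ ♙ · ♙ ♙│2
1│· ♖ ♗ · ♕ ♗ ♘ ♖│1
  ─────────────────
  a b c d e f g h


2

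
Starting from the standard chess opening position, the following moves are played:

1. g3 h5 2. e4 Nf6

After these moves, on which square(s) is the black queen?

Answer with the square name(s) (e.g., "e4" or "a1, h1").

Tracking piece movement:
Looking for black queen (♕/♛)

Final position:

  a b c d e f g h
  ─────────────────
8│♜ ♞ ♝ ♛ ♚ ♝ · ♜│8
7│♟ ♟ ♟ ♟ ♟ ♟ ♟ ·│7
6│· · · · · ♞ · ·│6
5│· · · · · · · ♟│5
4│· · · · ♙ · · ·│4
3│· · · · · · ♙ ·│3
2│♙ ♙ ♙ ♙ · ♙ · ♙│2
1│♖ ♘ ♗ ♕ ♔ ♗ ♘ ♖│1
  ─────────────────
  a b c d e f g h


d8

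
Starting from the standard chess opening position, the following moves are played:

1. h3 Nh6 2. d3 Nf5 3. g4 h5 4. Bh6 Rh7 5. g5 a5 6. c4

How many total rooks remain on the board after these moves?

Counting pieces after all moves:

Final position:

  a b c d e f g h
  ─────────────────
8│♜ ♞ ♝ ♛ ♚ ♝ · ·│8
7│· ♟ ♟ ♟ ♟ ♟ ♟ ♜│7
6│· · · · · · · ♗│6
5│♟ · · · · ♞ ♙ ♟│5
4│· · ♙ · · · · ·│4
3│· · · ♙ · · · ♙│3
2│♙ ♙ · · ♙ ♙ · ·│2
1│♖ ♘ · ♕ ♔ ♗ ♘ ♖│1
  ─────────────────
  a b c d e f g h


4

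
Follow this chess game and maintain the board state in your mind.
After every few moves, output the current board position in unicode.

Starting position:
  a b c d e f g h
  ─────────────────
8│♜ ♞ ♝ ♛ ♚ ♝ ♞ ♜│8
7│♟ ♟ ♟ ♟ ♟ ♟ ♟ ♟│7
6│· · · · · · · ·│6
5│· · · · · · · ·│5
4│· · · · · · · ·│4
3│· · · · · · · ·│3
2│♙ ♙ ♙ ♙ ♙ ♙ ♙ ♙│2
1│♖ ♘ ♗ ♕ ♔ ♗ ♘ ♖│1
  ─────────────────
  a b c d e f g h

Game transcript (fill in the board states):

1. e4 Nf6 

  a b c d e f g h
  ─────────────────
8│♜ ♞ ♝ ♛ ♚ ♝ · ♜│8
7│♟ ♟ ♟ ♟ ♟ ♟ ♟ ♟│7
6│· · · · · ♞ · ·│6
5│· · · · · · · ·│5
4│· · · · ♙ · · ·│4
3│· · · · · · · ·│3
2│♙ ♙ ♙ ♙ · ♙ ♙ ♙│2
1│♖ ♘ ♗ ♕ ♔ ♗ ♘ ♖│1
  ─────────────────
  a b c d e f g h

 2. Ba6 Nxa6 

  a b c d e f g h
  ─────────────────
8│♜ · ♝ ♛ ♚ ♝ · ♜│8
7│♟ ♟ ♟ ♟ ♟ ♟ ♟ ♟│7
6│♞ · · · · ♞ · ·│6
5│· · · · · · · ·│5
4│· · · · ♙ · · ·│4
3│· · · · · · · ·│3
2│♙ ♙ ♙ ♙ · ♙ ♙ ♙│2
1│♖ ♘ ♗ ♕ ♔ · ♘ ♖│1
  ─────────────────
  a b c d e f g h

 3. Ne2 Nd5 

  a b c d e f g h
  ─────────────────
8│♜ · ♝ ♛ ♚ ♝ · ♜│8
7│♟ ♟ ♟ ♟ ♟ ♟ ♟ ♟│7
6│♞ · · · · · · ·│6
5│· · · ♞ · · · ·│5
4│· · · · ♙ · · ·│4
3│· · · · · · · ·│3
2│♙ ♙ ♙ ♙ ♘ ♙ ♙ ♙│2
1│♖ ♘ ♗ ♕ ♔ · · ♖│1
  ─────────────────
  a b c d e f g h

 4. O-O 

  a b c d e f g h
  ─────────────────
8│♜ · ♝ ♛ ♚ ♝ · ♜│8
7│♟ ♟ ♟ ♟ ♟ ♟ ♟ ♟│7
6│♞ · · · · · · ·│6
5│· · · ♞ · · · ·│5
4│· · · · ♙ · · ·│4
3│· · · · · · · ·│3
2│♙ ♙ ♙ ♙ ♘ ♙ ♙ ♙│2
1│♖ ♘ ♗ ♕ · ♖ ♔ ·│1
  ─────────────────
  a b c d e f g h


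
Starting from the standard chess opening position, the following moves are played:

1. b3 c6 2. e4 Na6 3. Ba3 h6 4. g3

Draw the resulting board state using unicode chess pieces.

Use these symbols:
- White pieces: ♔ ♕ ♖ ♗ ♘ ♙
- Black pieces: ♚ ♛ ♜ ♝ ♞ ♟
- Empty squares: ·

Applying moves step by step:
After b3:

♜ ♞ ♝ ♛ ♚ ♝ ♞ ♜
♟ ♟ ♟ ♟ ♟ ♟ ♟ ♟
· · · · · · · ·
· · · · · · · ·
· · · · · · · ·
· ♙ · · · · · ·
♙ · ♙ ♙ ♙ ♙ ♙ ♙
♖ ♘ ♗ ♕ ♔ ♗ ♘ ♖


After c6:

♜ ♞ ♝ ♛ ♚ ♝ ♞ ♜
♟ ♟ · ♟ ♟ ♟ ♟ ♟
· · ♟ · · · · ·
· · · · · · · ·
· · · · · · · ·
· ♙ · · · · · ·
♙ · ♙ ♙ ♙ ♙ ♙ ♙
♖ ♘ ♗ ♕ ♔ ♗ ♘ ♖


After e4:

♜ ♞ ♝ ♛ ♚ ♝ ♞ ♜
♟ ♟ · ♟ ♟ ♟ ♟ ♟
· · ♟ · · · · ·
· · · · · · · ·
· · · · ♙ · · ·
· ♙ · · · · · ·
♙ · ♙ ♙ · ♙ ♙ ♙
♖ ♘ ♗ ♕ ♔ ♗ ♘ ♖


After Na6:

♜ · ♝ ♛ ♚ ♝ ♞ ♜
♟ ♟ · ♟ ♟ ♟ ♟ ♟
♞ · ♟ · · · · ·
· · · · · · · ·
· · · · ♙ · · ·
· ♙ · · · · · ·
♙ · ♙ ♙ · ♙ ♙ ♙
♖ ♘ ♗ ♕ ♔ ♗ ♘ ♖


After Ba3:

♜ · ♝ ♛ ♚ ♝ ♞ ♜
♟ ♟ · ♟ ♟ ♟ ♟ ♟
♞ · ♟ · · · · ·
· · · · · · · ·
· · · · ♙ · · ·
♗ ♙ · · · · · ·
♙ · ♙ ♙ · ♙ ♙ ♙
♖ ♘ · ♕ ♔ ♗ ♘ ♖


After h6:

♜ · ♝ ♛ ♚ ♝ ♞ ♜
♟ ♟ · ♟ ♟ ♟ ♟ ·
♞ · ♟ · · · · ♟
· · · · · · · ·
· · · · ♙ · · ·
♗ ♙ · · · · · ·
♙ · ♙ ♙ · ♙ ♙ ♙
♖ ♘ · ♕ ♔ ♗ ♘ ♖


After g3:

♜ · ♝ ♛ ♚ ♝ ♞ ♜
♟ ♟ · ♟ ♟ ♟ ♟ ·
♞ · ♟ · · · · ♟
· · · · · · · ·
· · · · ♙ · · ·
♗ ♙ · · · · ♙ ·
♙ · ♙ ♙ · ♙ · ♙
♖ ♘ · ♕ ♔ ♗ ♘ ♖



  a b c d e f g h
  ─────────────────
8│♜ · ♝ ♛ ♚ ♝ ♞ ♜│8
7│♟ ♟ · ♟ ♟ ♟ ♟ ·│7
6│♞ · ♟ · · · · ♟│6
5│· · · · · · · ·│5
4│· · · · ♙ · · ·│4
3│♗ ♙ · · · · ♙ ·│3
2│♙ · ♙ ♙ · ♙ · ♙│2
1│♖ ♘ · ♕ ♔ ♗ ♘ ♖│1
  ─────────────────
  a b c d e f g h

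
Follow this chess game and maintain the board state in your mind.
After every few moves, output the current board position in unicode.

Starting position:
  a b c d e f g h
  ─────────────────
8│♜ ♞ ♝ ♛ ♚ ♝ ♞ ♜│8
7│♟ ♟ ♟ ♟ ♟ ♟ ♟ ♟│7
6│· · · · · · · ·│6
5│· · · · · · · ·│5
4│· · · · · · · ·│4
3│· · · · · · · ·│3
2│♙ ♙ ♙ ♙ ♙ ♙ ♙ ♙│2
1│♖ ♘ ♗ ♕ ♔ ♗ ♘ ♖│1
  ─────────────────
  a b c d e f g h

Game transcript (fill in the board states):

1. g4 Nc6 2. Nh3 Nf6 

  a b c d e f g h
  ─────────────────
8│♜ · ♝ ♛ ♚ ♝ · ♜│8
7│♟ ♟ ♟ ♟ ♟ ♟ ♟ ♟│7
6│· · ♞ · · ♞ · ·│6
5│· · · · · · · ·│5
4│· · · · · · ♙ ·│4
3│· · · · · · · ♘│3
2│♙ ♙ ♙ ♙ ♙ ♙ · ♙│2
1│♖ ♘ ♗ ♕ ♔ ♗ · ♖│1
  ─────────────────
  a b c d e f g h

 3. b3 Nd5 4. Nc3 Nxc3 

  a b c d e f g h
  ─────────────────
8│♜ · ♝ ♛ ♚ ♝ · ♜│8
7│♟ ♟ ♟ ♟ ♟ ♟ ♟ ♟│7
6│· · ♞ · · · · ·│6
5│· · · · · · · ·│5
4│· · · · · · ♙ ·│4
3│· ♙ ♞ · · · · ♘│3
2│♙ · ♙ ♙ ♙ ♙ · ♙│2
1│♖ · ♗ ♕ ♔ ♗ · ♖│1
  ─────────────────
  a b c d e f g h

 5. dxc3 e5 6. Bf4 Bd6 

  a b c d e f g h
  ─────────────────
8│♜ · ♝ ♛ ♚ · · ♜│8
7│♟ ♟ ♟ ♟ · ♟ ♟ ♟│7
6│· · ♞ ♝ · · · ·│6
5│· · · · ♟ · · ·│5
4│· · · · · ♗ ♙ ·│4
3│· ♙ ♙ · · · · ♘│3
2│♙ · ♙ · ♙ ♙ · ♙│2
1│♖ · · ♕ ♔ ♗ · ♖│1
  ─────────────────
  a b c d e f g h



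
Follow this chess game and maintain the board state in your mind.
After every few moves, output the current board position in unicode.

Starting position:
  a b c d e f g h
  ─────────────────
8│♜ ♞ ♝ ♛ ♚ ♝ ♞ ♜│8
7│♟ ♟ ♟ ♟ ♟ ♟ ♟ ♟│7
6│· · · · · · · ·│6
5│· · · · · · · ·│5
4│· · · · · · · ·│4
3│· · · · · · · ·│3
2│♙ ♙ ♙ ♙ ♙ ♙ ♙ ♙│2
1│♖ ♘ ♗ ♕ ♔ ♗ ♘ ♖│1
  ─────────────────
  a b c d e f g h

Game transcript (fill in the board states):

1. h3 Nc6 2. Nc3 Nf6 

  a b c d e f g h
  ─────────────────
8│♜ · ♝ ♛ ♚ ♝ · ♜│8
7│♟ ♟ ♟ ♟ ♟ ♟ ♟ ♟│7
6│· · ♞ · · ♞ · ·│6
5│· · · · · · · ·│5
4│· · · · · · · ·│4
3│· · ♘ · · · · ♙│3
2│♙ ♙ ♙ ♙ ♙ ♙ ♙ ·│2
1│♖ · ♗ ♕ ♔ ♗ ♘ ♖│1
  ─────────────────
  a b c d e f g h

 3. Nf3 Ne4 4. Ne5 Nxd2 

  a b c d e f g h
  ─────────────────
8│♜ · ♝ ♛ ♚ ♝ · ♜│8
7│♟ ♟ ♟ ♟ ♟ ♟ ♟ ♟│7
6│· · ♞ · · · · ·│6
5│· · · · ♘ · · ·│5
4│· · · · · · · ·│4
3│· · ♘ · · · · ♙│3
2│♙ ♙ ♙ ♞ ♙ ♙ ♙ ·│2
1│♖ · ♗ ♕ ♔ ♗ · ♖│1
  ─────────────────
  a b c d e f g h

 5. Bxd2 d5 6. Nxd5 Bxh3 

  a b c d e f g h
  ─────────────────
8│♜ · · ♛ ♚ ♝ · ♜│8
7│♟ ♟ ♟ · ♟ ♟ ♟ ♟│7
6│· · ♞ · · · · ·│6
5│· · · ♘ ♘ · · ·│5
4│· · · · · · · ·│4
3│· · · · · · · ♝│3
2│♙ ♙ ♙ ♗ ♙ ♙ ♙ ·│2
1│♖ · · ♕ ♔ ♗ · ♖│1
  ─────────────────
  a b c d e f g h

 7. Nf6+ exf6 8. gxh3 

  a b c d e f g h
  ─────────────────
8│♜ · · ♛ ♚ ♝ · ♜│8
7│♟ ♟ ♟ · · ♟ ♟ ♟│7
6│· · ♞ · · ♟ · ·│6
5│· · · · ♘ · · ·│5
4│· · · · · · · ·│4
3│· · · · · · · ♙│3
2│♙ ♙ ♙ ♗ ♙ ♙ · ·│2
1│♖ · · ♕ ♔ ♗ · ♖│1
  ─────────────────
  a b c d e f g h


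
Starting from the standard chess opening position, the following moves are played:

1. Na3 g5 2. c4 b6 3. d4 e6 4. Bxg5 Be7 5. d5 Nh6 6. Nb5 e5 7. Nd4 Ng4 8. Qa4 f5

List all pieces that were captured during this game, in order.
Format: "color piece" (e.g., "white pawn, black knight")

Tracking captures:
  Bxg5: captured black pawn

black pawn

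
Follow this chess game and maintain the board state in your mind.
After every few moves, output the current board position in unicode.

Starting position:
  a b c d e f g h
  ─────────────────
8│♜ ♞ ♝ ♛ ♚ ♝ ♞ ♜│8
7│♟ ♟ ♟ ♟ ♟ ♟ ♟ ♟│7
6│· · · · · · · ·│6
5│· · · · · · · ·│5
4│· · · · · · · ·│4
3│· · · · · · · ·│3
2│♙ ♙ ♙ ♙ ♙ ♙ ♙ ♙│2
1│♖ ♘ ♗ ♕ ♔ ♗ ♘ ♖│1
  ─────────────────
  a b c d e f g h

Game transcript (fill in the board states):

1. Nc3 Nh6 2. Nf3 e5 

  a b c d e f g h
  ─────────────────
8│♜ ♞ ♝ ♛ ♚ ♝ · ♜│8
7│♟ ♟ ♟ ♟ · ♟ ♟ ♟│7
6│· · · · · · · ♞│6
5│· · · · ♟ · · ·│5
4│· · · · · · · ·│4
3│· · ♘ · · ♘ · ·│3
2│♙ ♙ ♙ ♙ ♙ ♙ ♙ ♙│2
1│♖ · ♗ ♕ ♔ ♗ · ♖│1
  ─────────────────
  a b c d e f g h

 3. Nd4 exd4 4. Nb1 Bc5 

  a b c d e f g h
  ─────────────────
8│♜ ♞ ♝ ♛ ♚ · · ♜│8
7│♟ ♟ ♟ ♟ · ♟ ♟ ♟│7
6│· · · · · · · ♞│6
5│· · ♝ · · · · ·│5
4│· · · ♟ · · · ·│4
3│· · · · · · · ·│3
2│♙ ♙ ♙ ♙ ♙ ♙ ♙ ♙│2
1│♖ ♘ ♗ ♕ ♔ ♗ · ♖│1
  ─────────────────
  a b c d e f g h

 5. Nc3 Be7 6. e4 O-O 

  a b c d e f g h
  ─────────────────
8│♜ ♞ ♝ ♛ · ♜ ♚ ·│8
7│♟ ♟ ♟ ♟ ♝ ♟ ♟ ♟│7
6│· · · · · · · ♞│6
5│· · · · · · · ·│5
4│· · · ♟ ♙ · · ·│4
3│· · ♘ · · · · ·│3
2│♙ ♙ ♙ ♙ · ♙ ♙ ♙│2
1│♖ · ♗ ♕ ♔ ♗ · ♖│1
  ─────────────────
  a b c d e f g h

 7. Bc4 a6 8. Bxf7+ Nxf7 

  a b c d e f g h
  ─────────────────
8│♜ ♞ ♝ ♛ · ♜ ♚ ·│8
7│· ♟ ♟ ♟ ♝ ♞ ♟ ♟│7
6│♟ · · · · · · ·│6
5│· · · · · · · ·│5
4│· · · ♟ ♙ · · ·│4
3│· · ♘ · · · · ·│3
2│♙ ♙ ♙ ♙ · ♙ ♙ ♙│2
1│♖ · ♗ ♕ ♔ · · ♖│1
  ─────────────────
  a b c d e f g h

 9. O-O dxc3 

  a b c d e f g h
  ─────────────────
8│♜ ♞ ♝ ♛ · ♜ ♚ ·│8
7│· ♟ ♟ ♟ ♝ ♞ ♟ ♟│7
6│♟ · · · · · · ·│6
5│· · · · · · · ·│5
4│· · · · ♙ · · ·│4
3│· · ♟ · · · · ·│3
2│♙ ♙ ♙ ♙ · ♙ ♙ ♙│2
1│♖ · ♗ ♕ · ♖ ♔ ·│1
  ─────────────────
  a b c d e f g h


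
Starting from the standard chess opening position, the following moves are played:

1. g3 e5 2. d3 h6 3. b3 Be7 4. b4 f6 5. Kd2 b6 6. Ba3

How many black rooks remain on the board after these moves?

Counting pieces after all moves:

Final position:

  a b c d e f g h
  ─────────────────
8│♜ ♞ ♝ ♛ ♚ · ♞ ♜│8
7│♟ · ♟ ♟ ♝ · ♟ ·│7
6│· ♟ · · · ♟ · ♟│6
5│· · · · ♟ · · ·│5
4│· ♙ · · · · · ·│4
3│♗ · · ♙ · · ♙ ·│3
2│♙ · ♙ ♔ ♙ ♙ · ♙│2
1│♖ ♘ · ♕ · ♗ ♘ ♖│1
  ─────────────────
  a b c d e f g h


2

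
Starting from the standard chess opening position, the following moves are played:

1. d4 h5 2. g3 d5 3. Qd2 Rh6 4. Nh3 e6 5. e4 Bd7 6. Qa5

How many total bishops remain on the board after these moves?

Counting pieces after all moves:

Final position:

  a b c d e f g h
  ─────────────────
8│♜ ♞ · ♛ ♚ ♝ ♞ ·│8
7│♟ ♟ ♟ ♝ · ♟ ♟ ·│7
6│· · · · ♟ · · ♜│6
5│♕ · · ♟ · · · ♟│5
4│· · · ♙ ♙ · · ·│4
3│· · · · · · ♙ ♘│3
2│♙ ♙ ♙ · · ♙ · ♙│2
1│♖ ♘ ♗ · ♔ ♗ · ♖│1
  ─────────────────
  a b c d e f g h


4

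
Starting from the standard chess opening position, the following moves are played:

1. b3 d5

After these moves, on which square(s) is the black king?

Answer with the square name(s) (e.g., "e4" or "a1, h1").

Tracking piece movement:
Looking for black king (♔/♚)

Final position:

  a b c d e f g h
  ─────────────────
8│♜ ♞ ♝ ♛ ♚ ♝ ♞ ♜│8
7│♟ ♟ ♟ · ♟ ♟ ♟ ♟│7
6│· · · · · · · ·│6
5│· · · ♟ · · · ·│5
4│· · · · · · · ·│4
3│· ♙ · · · · · ·│3
2│♙ · ♙ ♙ ♙ ♙ ♙ ♙│2
1│♖ ♘ ♗ ♕ ♔ ♗ ♘ ♖│1
  ─────────────────
  a b c d e f g h


e8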